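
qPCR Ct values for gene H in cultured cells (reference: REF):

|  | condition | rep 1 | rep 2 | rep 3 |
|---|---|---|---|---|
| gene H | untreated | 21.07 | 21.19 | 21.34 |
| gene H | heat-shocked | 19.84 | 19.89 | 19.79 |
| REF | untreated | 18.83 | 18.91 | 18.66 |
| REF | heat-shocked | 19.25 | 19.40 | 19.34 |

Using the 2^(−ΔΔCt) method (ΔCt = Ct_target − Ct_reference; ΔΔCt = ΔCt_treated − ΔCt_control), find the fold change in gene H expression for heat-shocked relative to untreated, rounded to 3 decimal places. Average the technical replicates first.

Mean Ct: gene H untreated 21.200; gene H heat-shocked 19.840; REF untreated 18.800; REF heat-shocked 19.330
ΔCt(untreated) = 21.200 − 18.800 = 2.400
ΔCt(heat-shocked) = 19.840 − 19.330 = 0.510
ΔΔCt = 0.510 − 2.400 = -1.890
Fold change = 2^(−(-1.890)) = 2^1.890 = 3.7064

3.706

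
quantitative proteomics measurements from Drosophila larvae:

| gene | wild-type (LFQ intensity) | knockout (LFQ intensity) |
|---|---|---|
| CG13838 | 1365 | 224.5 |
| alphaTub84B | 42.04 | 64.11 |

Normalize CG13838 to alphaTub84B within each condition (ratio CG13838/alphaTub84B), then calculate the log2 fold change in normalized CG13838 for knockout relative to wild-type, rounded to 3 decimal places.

CG13838/alphaTub84B (wild-type) = 1365 / 42.04 = 32.469
CG13838/alphaTub84B (knockout) = 224.5 / 64.11 = 3.5018
Fold change = 3.5018 / 32.469 = 0.1079
log2(0.1079) = -3.2129

-3.213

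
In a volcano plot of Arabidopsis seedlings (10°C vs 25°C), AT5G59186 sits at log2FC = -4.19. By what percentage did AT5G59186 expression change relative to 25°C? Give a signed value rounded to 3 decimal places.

-94.521%

Fold change = 2^(-4.19) = 0.0548
Percent change = (FC − 1) × 100% = (0.0548 − 1) × 100 = -94.521%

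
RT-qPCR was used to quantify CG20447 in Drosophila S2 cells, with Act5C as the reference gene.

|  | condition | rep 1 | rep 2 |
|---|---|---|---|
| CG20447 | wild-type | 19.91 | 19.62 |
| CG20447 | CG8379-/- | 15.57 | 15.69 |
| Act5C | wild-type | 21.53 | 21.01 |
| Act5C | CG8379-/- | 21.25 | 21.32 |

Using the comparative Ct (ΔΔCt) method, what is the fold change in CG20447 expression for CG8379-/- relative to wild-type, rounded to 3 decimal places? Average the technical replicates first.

17.753

Mean Ct: CG20447 wild-type 19.765; CG20447 CG8379-/- 15.630; Act5C wild-type 21.270; Act5C CG8379-/- 21.285
ΔCt(wild-type) = 19.765 − 21.270 = -1.505
ΔCt(CG8379-/-) = 15.630 − 21.285 = -5.655
ΔΔCt = -5.655 − (-1.505) = -4.150
Fold change = 2^(−(-4.150)) = 2^4.150 = 17.7531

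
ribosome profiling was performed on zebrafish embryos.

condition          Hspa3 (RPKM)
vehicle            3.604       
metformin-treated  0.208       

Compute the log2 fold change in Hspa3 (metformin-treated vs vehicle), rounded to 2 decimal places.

Fold change = 0.208 / 3.604 = 0.0577
log2(0.0577) = -4.115

-4.11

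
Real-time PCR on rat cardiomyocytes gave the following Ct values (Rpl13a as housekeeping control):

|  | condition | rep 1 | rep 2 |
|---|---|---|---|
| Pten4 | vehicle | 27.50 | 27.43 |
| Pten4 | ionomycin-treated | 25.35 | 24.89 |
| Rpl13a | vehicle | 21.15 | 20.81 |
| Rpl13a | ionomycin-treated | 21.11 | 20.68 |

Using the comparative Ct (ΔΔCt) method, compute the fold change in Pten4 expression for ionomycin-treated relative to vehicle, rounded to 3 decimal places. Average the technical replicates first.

Mean Ct: Pten4 vehicle 27.465; Pten4 ionomycin-treated 25.120; Rpl13a vehicle 20.980; Rpl13a ionomycin-treated 20.895
ΔCt(vehicle) = 27.465 − 20.980 = 6.485
ΔCt(ionomycin-treated) = 25.120 − 20.895 = 4.225
ΔΔCt = 4.225 − 6.485 = -2.260
Fold change = 2^(−(-2.260)) = 2^2.260 = 4.7899

4.790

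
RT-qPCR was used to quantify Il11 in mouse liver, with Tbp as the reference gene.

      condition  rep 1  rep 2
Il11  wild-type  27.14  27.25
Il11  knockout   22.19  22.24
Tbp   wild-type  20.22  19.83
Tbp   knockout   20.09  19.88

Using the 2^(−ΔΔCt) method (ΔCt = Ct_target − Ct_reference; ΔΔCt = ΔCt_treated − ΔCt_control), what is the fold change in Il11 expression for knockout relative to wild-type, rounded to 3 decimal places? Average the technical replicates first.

30.696

Mean Ct: Il11 wild-type 27.195; Il11 knockout 22.215; Tbp wild-type 20.025; Tbp knockout 19.985
ΔCt(wild-type) = 27.195 − 20.025 = 7.170
ΔCt(knockout) = 22.215 − 19.985 = 2.230
ΔΔCt = 2.230 − 7.170 = -4.940
Fold change = 2^(−(-4.940)) = 2^4.940 = 30.6965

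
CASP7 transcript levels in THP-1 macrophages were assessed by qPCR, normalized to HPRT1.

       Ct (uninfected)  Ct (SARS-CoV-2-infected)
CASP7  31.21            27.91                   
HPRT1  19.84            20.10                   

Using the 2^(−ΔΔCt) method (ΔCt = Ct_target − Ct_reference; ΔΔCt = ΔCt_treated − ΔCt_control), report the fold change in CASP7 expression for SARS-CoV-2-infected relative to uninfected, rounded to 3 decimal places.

11.794

ΔCt(uninfected) = 31.210 − 19.840 = 11.370
ΔCt(SARS-CoV-2-infected) = 27.910 − 20.100 = 7.810
ΔΔCt = 7.810 − 11.370 = -3.560
Fold change = 2^(−(-3.560)) = 2^3.560 = 11.7942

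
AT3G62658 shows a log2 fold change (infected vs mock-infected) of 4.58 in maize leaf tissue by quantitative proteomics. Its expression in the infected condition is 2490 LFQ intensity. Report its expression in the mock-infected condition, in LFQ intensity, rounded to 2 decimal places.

Fold change = 2^(4.58) = 23.9176
mock-infected expression = 2490 / 23.9176 = 104.11

104.11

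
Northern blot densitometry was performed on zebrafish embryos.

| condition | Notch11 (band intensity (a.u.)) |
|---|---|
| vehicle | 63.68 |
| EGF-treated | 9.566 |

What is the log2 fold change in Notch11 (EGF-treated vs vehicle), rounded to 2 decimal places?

-2.73

Fold change = 9.566 / 63.68 = 0.1502
log2(0.1502) = -2.735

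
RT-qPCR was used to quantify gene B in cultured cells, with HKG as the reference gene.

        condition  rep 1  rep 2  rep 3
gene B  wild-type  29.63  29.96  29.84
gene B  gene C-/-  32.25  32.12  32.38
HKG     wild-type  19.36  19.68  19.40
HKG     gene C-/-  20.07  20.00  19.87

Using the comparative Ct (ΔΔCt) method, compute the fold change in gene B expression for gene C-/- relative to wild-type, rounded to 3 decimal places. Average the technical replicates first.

Mean Ct: gene B wild-type 29.810; gene B gene C-/- 32.250; HKG wild-type 19.480; HKG gene C-/- 19.980
ΔCt(wild-type) = 29.810 − 19.480 = 10.330
ΔCt(gene C-/-) = 32.250 − 19.980 = 12.270
ΔΔCt = 12.270 − 10.330 = 1.940
Fold change = 2^(−1.940) = 0.2606

0.261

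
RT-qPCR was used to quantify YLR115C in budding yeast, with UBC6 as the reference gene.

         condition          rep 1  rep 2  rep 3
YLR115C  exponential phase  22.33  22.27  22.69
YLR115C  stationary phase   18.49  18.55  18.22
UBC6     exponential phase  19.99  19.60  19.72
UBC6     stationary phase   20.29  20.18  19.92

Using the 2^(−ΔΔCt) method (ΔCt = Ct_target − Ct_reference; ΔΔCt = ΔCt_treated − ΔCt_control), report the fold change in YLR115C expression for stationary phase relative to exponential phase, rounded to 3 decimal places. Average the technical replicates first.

20.678

Mean Ct: YLR115C exponential phase 22.430; YLR115C stationary phase 18.420; UBC6 exponential phase 19.770; UBC6 stationary phase 20.130
ΔCt(exponential phase) = 22.430 − 19.770 = 2.660
ΔCt(stationary phase) = 18.420 − 20.130 = -1.710
ΔΔCt = -1.710 − 2.660 = -4.370
Fold change = 2^(−(-4.370)) = 2^4.370 = 20.6776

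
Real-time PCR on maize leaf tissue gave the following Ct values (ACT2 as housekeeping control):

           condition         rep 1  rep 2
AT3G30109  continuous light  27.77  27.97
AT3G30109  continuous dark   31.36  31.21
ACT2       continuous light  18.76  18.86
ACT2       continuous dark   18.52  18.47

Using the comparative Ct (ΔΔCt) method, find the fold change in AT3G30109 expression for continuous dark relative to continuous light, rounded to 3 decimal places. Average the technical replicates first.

Mean Ct: AT3G30109 continuous light 27.870; AT3G30109 continuous dark 31.285; ACT2 continuous light 18.810; ACT2 continuous dark 18.495
ΔCt(continuous light) = 27.870 − 18.810 = 9.060
ΔCt(continuous dark) = 31.285 − 18.495 = 12.790
ΔΔCt = 12.790 − 9.060 = 3.730
Fold change = 2^(−3.730) = 0.0754

0.075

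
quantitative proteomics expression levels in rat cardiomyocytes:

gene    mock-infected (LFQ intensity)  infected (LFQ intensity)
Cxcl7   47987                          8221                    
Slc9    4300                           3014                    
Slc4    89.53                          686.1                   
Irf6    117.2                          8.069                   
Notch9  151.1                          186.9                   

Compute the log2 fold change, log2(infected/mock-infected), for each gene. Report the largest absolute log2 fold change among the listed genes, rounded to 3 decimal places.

3.860

log2(8221/47987) = -2.545  (Cxcl7)
log2(3014/4300) = -0.513  (Slc9)
log2(686.1/89.53) = 2.938  (Slc4)
log2(8.069/117.2) = -3.860  (Irf6)
log2(186.9/151.1) = 0.307  (Notch9)
The largest magnitude belongs to Irf6.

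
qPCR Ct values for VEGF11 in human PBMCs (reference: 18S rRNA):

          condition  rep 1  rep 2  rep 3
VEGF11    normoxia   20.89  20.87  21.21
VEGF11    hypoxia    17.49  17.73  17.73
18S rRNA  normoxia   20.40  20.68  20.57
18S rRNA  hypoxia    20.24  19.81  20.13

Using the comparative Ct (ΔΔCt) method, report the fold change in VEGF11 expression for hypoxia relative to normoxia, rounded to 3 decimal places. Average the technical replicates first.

Mean Ct: VEGF11 normoxia 20.990; VEGF11 hypoxia 17.650; 18S rRNA normoxia 20.550; 18S rRNA hypoxia 20.060
ΔCt(normoxia) = 20.990 − 20.550 = 0.440
ΔCt(hypoxia) = 17.650 − 20.060 = -2.410
ΔΔCt = -2.410 − 0.440 = -2.850
Fold change = 2^(−(-2.850)) = 2^2.850 = 7.2100

7.210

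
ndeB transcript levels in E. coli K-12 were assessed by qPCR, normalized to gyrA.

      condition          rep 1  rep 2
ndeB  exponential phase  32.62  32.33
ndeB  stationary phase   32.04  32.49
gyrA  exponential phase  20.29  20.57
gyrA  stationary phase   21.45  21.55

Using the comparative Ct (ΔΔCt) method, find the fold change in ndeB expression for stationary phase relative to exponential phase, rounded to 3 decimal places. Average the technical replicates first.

Mean Ct: ndeB exponential phase 32.475; ndeB stationary phase 32.265; gyrA exponential phase 20.430; gyrA stationary phase 21.500
ΔCt(exponential phase) = 32.475 − 20.430 = 12.045
ΔCt(stationary phase) = 32.265 − 21.500 = 10.765
ΔΔCt = 10.765 − 12.045 = -1.280
Fold change = 2^(−(-1.280)) = 2^1.280 = 2.4284

2.428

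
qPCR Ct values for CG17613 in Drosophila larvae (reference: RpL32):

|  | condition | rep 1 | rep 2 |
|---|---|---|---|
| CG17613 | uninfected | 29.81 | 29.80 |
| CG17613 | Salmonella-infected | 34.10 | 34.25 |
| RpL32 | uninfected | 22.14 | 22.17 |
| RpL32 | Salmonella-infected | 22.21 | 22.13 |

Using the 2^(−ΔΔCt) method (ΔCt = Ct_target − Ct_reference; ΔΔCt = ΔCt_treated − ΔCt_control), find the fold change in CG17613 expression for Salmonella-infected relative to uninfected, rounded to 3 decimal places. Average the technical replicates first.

0.049

Mean Ct: CG17613 uninfected 29.805; CG17613 Salmonella-infected 34.175; RpL32 uninfected 22.155; RpL32 Salmonella-infected 22.170
ΔCt(uninfected) = 29.805 − 22.155 = 7.650
ΔCt(Salmonella-infected) = 34.175 − 22.170 = 12.005
ΔΔCt = 12.005 − 7.650 = 4.355
Fold change = 2^(−4.355) = 0.0489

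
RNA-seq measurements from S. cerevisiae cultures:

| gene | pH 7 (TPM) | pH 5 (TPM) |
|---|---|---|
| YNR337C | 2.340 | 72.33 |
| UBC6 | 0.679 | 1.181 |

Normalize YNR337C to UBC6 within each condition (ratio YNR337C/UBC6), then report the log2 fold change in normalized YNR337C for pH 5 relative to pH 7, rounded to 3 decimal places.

4.151

YNR337C/UBC6 (pH 7) = 2.340 / 0.679 = 3.4462
YNR337C/UBC6 (pH 5) = 72.33 / 1.181 = 61.245
Fold change = 61.245 / 3.4462 = 17.7714
log2(17.7714) = 4.1515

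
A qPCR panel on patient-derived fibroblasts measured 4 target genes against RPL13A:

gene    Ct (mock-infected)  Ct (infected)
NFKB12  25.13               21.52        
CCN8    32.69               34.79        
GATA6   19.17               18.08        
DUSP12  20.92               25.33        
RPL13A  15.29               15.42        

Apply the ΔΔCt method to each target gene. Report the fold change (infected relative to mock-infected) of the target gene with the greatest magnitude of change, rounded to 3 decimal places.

0.051

NFKB12: ΔΔCt = (21.52−15.42) − (25.13−15.29) = 6.10 − 9.84 = -3.74; fold change = 2^3.74 = 13.361
CCN8: ΔΔCt = (34.79−15.42) − (32.69−15.29) = 19.37 − 17.40 = 1.97; fold change = 2^-1.97 = 0.255
GATA6: ΔΔCt = (18.08−15.42) − (19.17−15.29) = 2.66 − 3.88 = -1.22; fold change = 2^1.22 = 2.329
DUSP12: ΔΔCt = (25.33−15.42) − (20.92−15.29) = 9.91 − 5.63 = 4.28; fold change = 2^-4.28 = 0.051
DUSP12 has the largest |ΔΔCt| = 4.28.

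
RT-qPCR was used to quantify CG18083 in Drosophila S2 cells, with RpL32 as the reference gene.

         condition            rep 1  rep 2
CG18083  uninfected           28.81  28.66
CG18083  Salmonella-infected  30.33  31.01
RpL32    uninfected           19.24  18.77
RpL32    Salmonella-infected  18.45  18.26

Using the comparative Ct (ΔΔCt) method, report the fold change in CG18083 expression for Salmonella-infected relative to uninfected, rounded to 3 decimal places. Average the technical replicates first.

0.167

Mean Ct: CG18083 uninfected 28.735; CG18083 Salmonella-infected 30.670; RpL32 uninfected 19.005; RpL32 Salmonella-infected 18.355
ΔCt(uninfected) = 28.735 − 19.005 = 9.730
ΔCt(Salmonella-infected) = 30.670 − 18.355 = 12.315
ΔΔCt = 12.315 − 9.730 = 2.585
Fold change = 2^(−2.585) = 0.1667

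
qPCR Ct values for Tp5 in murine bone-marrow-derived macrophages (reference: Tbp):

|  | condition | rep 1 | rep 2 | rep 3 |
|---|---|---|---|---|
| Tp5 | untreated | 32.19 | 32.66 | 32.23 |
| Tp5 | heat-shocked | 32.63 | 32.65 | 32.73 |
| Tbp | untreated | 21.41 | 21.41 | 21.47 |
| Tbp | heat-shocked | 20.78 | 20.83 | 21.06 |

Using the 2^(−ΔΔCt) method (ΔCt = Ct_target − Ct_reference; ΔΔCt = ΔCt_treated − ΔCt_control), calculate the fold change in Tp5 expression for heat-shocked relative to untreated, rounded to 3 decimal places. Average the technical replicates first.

0.555

Mean Ct: Tp5 untreated 32.360; Tp5 heat-shocked 32.670; Tbp untreated 21.430; Tbp heat-shocked 20.890
ΔCt(untreated) = 32.360 − 21.430 = 10.930
ΔCt(heat-shocked) = 32.670 − 20.890 = 11.780
ΔΔCt = 11.780 − 10.930 = 0.850
Fold change = 2^(−0.850) = 0.5548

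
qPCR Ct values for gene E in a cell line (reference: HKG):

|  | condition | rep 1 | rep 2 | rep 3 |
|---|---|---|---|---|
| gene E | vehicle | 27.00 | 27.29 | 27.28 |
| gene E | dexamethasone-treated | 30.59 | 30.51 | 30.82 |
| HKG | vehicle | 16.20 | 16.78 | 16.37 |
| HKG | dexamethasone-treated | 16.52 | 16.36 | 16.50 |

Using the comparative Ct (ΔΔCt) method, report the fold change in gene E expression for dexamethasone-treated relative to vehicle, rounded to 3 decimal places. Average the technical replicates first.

Mean Ct: gene E vehicle 27.190; gene E dexamethasone-treated 30.640; HKG vehicle 16.450; HKG dexamethasone-treated 16.460
ΔCt(vehicle) = 27.190 − 16.450 = 10.740
ΔCt(dexamethasone-treated) = 30.640 − 16.460 = 14.180
ΔΔCt = 14.180 − 10.740 = 3.440
Fold change = 2^(−3.440) = 0.0921

0.092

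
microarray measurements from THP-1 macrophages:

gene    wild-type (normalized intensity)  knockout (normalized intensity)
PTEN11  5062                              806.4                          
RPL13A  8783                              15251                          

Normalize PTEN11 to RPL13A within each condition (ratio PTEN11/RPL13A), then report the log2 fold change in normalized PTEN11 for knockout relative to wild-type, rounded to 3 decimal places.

PTEN11/RPL13A (wild-type) = 5062 / 8783 = 0.57634
PTEN11/RPL13A (knockout) = 806.4 / 15251 = 0.052875
Fold change = 0.052875 / 0.57634 = 0.0917
log2(0.0917) = -3.4463

-3.446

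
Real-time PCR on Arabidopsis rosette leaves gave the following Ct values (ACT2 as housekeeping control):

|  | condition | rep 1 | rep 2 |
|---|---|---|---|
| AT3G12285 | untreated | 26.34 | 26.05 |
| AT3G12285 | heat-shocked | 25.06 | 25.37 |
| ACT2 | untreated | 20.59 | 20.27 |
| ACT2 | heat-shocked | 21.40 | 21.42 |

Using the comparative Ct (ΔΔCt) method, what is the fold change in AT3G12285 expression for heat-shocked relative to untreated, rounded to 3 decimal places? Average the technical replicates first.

3.891

Mean Ct: AT3G12285 untreated 26.195; AT3G12285 heat-shocked 25.215; ACT2 untreated 20.430; ACT2 heat-shocked 21.410
ΔCt(untreated) = 26.195 − 20.430 = 5.765
ΔCt(heat-shocked) = 25.215 − 21.410 = 3.805
ΔΔCt = 3.805 − 5.765 = -1.960
Fold change = 2^(−(-1.960)) = 2^1.960 = 3.8906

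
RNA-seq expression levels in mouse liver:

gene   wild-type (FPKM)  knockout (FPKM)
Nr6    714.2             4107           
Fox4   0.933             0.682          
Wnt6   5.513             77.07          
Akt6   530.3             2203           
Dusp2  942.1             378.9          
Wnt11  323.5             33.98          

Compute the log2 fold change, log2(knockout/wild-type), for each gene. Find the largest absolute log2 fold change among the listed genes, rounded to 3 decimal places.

log2(4107/714.2) = 2.524  (Nr6)
log2(0.682/0.933) = -0.452  (Fox4)
log2(77.07/5.513) = 3.805  (Wnt6)
log2(2203/530.3) = 2.055  (Akt6)
log2(378.9/942.1) = -1.314  (Dusp2)
log2(33.98/323.5) = -3.251  (Wnt11)
The largest magnitude belongs to Wnt6.

3.805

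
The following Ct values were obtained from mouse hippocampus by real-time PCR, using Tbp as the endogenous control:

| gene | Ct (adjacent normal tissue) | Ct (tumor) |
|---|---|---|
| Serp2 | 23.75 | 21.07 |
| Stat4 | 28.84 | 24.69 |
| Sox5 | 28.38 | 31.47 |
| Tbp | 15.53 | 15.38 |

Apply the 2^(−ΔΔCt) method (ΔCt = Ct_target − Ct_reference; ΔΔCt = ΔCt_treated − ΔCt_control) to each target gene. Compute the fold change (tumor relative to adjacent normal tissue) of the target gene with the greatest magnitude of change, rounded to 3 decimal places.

16.000

Serp2: ΔΔCt = (21.07−15.38) − (23.75−15.53) = 5.69 − 8.22 = -2.53; fold change = 2^2.53 = 5.776
Stat4: ΔΔCt = (24.69−15.38) − (28.84−15.53) = 9.31 − 13.31 = -4.00; fold change = 2^4.00 = 16.000
Sox5: ΔΔCt = (31.47−15.38) − (28.38−15.53) = 16.09 − 12.85 = 3.24; fold change = 2^-3.24 = 0.106
Stat4 has the largest |ΔΔCt| = 4.00.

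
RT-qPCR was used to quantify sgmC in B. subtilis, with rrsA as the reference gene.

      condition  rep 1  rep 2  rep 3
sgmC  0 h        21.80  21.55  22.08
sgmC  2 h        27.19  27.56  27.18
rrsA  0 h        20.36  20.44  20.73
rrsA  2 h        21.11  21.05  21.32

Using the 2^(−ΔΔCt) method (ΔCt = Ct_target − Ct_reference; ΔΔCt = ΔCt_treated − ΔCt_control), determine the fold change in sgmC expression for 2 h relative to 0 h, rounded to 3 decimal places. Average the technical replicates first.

Mean Ct: sgmC 0 h 21.810; sgmC 2 h 27.310; rrsA 0 h 20.510; rrsA 2 h 21.160
ΔCt(0 h) = 21.810 − 20.510 = 1.300
ΔCt(2 h) = 27.310 − 21.160 = 6.150
ΔΔCt = 6.150 − 1.300 = 4.850
Fold change = 2^(−4.850) = 0.0347

0.035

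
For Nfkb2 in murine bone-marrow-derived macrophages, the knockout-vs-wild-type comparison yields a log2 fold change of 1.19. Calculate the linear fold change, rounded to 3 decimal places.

Fold change = 2^(1.19) = 2.2815

2.282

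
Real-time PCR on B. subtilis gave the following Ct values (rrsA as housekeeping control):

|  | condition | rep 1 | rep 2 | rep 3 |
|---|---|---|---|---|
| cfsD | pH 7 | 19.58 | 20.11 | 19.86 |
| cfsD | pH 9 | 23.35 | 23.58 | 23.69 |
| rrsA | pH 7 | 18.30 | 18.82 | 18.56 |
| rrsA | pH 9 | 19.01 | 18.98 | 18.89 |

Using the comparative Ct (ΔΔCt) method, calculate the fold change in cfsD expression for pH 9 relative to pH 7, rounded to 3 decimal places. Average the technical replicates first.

0.102

Mean Ct: cfsD pH 7 19.850; cfsD pH 9 23.540; rrsA pH 7 18.560; rrsA pH 9 18.960
ΔCt(pH 7) = 19.850 − 18.560 = 1.290
ΔCt(pH 9) = 23.540 − 18.960 = 4.580
ΔΔCt = 4.580 − 1.290 = 3.290
Fold change = 2^(−3.290) = 0.1022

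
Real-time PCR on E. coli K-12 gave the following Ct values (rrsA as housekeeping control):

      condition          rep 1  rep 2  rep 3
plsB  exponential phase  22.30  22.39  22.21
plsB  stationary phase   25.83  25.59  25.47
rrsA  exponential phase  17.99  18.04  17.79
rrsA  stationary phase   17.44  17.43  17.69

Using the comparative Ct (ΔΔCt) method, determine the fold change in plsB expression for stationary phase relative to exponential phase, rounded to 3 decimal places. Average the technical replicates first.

0.074

Mean Ct: plsB exponential phase 22.300; plsB stationary phase 25.630; rrsA exponential phase 17.940; rrsA stationary phase 17.520
ΔCt(exponential phase) = 22.300 − 17.940 = 4.360
ΔCt(stationary phase) = 25.630 − 17.520 = 8.110
ΔΔCt = 8.110 − 4.360 = 3.750
Fold change = 2^(−3.750) = 0.0743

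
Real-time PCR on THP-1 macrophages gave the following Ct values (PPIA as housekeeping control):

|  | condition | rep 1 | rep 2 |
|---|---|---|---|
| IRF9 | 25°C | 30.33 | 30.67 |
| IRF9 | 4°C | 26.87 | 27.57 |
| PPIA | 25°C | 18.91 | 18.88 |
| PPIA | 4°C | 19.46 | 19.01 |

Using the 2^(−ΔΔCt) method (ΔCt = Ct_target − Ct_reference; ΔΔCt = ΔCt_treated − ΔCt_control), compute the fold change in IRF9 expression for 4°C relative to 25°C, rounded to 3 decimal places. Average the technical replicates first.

12.295

Mean Ct: IRF9 25°C 30.500; IRF9 4°C 27.220; PPIA 25°C 18.895; PPIA 4°C 19.235
ΔCt(25°C) = 30.500 − 18.895 = 11.605
ΔCt(4°C) = 27.220 − 19.235 = 7.985
ΔΔCt = 7.985 − 11.605 = -3.620
Fold change = 2^(−(-3.620)) = 2^3.620 = 12.2950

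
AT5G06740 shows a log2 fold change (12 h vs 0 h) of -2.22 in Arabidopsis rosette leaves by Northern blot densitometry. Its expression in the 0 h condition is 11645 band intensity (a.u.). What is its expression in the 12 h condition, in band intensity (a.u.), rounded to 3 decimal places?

Fold change = 2^(-2.22) = 0.2146
12 h expression = 11645 × 0.2146 = 2499.499

2499.499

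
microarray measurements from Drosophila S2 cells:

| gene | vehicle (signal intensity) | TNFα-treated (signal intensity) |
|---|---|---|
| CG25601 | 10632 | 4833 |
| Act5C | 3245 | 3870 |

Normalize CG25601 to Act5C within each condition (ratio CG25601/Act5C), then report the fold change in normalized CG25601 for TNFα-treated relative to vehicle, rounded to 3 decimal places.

CG25601/Act5C (vehicle) = 10632 / 3245 = 3.2764
CG25601/Act5C (TNFα-treated) = 4833 / 3870 = 1.2488
Fold change = 1.2488 / 3.2764 = 0.3812

0.381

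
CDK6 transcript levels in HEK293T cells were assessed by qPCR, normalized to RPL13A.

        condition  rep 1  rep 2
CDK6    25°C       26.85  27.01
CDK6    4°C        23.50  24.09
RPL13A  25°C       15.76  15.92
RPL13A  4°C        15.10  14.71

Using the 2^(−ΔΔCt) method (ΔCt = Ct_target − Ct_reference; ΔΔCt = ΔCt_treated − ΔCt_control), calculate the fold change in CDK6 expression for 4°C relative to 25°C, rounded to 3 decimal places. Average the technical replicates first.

4.595

Mean Ct: CDK6 25°C 26.930; CDK6 4°C 23.795; RPL13A 25°C 15.840; RPL13A 4°C 14.905
ΔCt(25°C) = 26.930 − 15.840 = 11.090
ΔCt(4°C) = 23.795 − 14.905 = 8.890
ΔΔCt = 8.890 − 11.090 = -2.200
Fold change = 2^(−(-2.200)) = 2^2.200 = 4.5948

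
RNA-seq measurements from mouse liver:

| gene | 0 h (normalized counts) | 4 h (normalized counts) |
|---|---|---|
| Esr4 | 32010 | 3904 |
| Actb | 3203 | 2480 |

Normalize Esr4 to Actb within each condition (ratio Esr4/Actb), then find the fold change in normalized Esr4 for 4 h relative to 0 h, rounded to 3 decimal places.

0.158

Esr4/Actb (0 h) = 32010 / 3203 = 9.9938
Esr4/Actb (4 h) = 3904 / 2480 = 1.5742
Fold change = 1.5742 / 9.9938 = 0.1575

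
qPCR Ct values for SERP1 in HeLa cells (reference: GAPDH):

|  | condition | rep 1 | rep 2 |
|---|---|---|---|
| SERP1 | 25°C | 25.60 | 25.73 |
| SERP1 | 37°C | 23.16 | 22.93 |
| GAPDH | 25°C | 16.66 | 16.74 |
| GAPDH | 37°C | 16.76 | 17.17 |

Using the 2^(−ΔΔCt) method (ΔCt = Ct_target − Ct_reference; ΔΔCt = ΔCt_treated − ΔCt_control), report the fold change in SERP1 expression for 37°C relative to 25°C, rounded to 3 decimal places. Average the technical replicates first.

7.387

Mean Ct: SERP1 25°C 25.665; SERP1 37°C 23.045; GAPDH 25°C 16.700; GAPDH 37°C 16.965
ΔCt(25°C) = 25.665 − 16.700 = 8.965
ΔCt(37°C) = 23.045 − 16.965 = 6.080
ΔΔCt = 6.080 − 8.965 = -2.885
Fold change = 2^(−(-2.885)) = 2^2.885 = 7.3871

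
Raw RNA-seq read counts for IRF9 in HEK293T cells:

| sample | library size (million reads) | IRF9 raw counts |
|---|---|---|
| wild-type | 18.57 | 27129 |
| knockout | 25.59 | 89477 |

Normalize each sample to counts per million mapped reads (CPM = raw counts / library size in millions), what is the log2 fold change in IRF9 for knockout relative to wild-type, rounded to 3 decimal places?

CPM(wild-type) = 27129 / 18.57 = 1460.9047
CPM(knockout) = 89477 / 25.59 = 3496.5612
Fold change = 3496.5612 / 1460.9047 = 2.39342
log2(2.39342) = 1.2591

1.259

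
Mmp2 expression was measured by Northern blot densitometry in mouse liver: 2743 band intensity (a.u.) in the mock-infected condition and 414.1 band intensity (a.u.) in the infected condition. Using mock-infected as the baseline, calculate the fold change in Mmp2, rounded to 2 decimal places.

0.15

Fold change = 414.1 / 2743 = 0.151
Mmp2 is downregulated.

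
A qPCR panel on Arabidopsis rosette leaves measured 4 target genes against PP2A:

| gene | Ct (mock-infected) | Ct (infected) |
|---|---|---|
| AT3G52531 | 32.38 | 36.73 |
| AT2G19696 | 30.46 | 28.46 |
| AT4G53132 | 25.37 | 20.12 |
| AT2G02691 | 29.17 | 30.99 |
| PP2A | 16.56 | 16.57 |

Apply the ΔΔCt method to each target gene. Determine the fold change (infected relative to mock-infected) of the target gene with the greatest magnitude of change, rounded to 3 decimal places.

AT3G52531: ΔΔCt = (36.73−16.57) − (32.38−16.56) = 20.16 − 15.82 = 4.34; fold change = 2^-4.34 = 0.049
AT2G19696: ΔΔCt = (28.46−16.57) − (30.46−16.56) = 11.89 − 13.90 = -2.01; fold change = 2^2.01 = 4.028
AT4G53132: ΔΔCt = (20.12−16.57) − (25.37−16.56) = 3.55 − 8.81 = -5.26; fold change = 2^5.26 = 38.319
AT2G02691: ΔΔCt = (30.99−16.57) − (29.17−16.56) = 14.42 − 12.61 = 1.81; fold change = 2^-1.81 = 0.285
AT4G53132 has the largest |ΔΔCt| = 5.26.

38.319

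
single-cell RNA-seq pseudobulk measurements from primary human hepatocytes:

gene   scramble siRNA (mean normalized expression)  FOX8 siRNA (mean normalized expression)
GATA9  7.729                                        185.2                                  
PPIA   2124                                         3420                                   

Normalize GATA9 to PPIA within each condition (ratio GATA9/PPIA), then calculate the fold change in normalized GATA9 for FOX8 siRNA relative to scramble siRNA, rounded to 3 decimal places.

GATA9/PPIA (scramble siRNA) = 7.729 / 2124 = 0.0036389
GATA9/PPIA (FOX8 siRNA) = 185.2 / 3420 = 0.054152
Fold change = 0.054152 / 0.0036389 = 14.8815

14.881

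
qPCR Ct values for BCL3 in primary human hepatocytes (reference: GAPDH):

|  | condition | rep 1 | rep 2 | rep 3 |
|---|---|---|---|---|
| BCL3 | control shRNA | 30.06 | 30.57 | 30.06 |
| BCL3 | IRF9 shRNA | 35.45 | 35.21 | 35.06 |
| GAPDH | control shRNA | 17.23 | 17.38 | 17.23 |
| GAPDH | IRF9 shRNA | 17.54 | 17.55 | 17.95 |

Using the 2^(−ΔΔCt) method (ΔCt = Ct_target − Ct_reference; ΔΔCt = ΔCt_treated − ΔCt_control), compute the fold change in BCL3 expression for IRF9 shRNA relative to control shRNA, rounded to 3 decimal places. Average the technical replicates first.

0.041

Mean Ct: BCL3 control shRNA 30.230; BCL3 IRF9 shRNA 35.240; GAPDH control shRNA 17.280; GAPDH IRF9 shRNA 17.680
ΔCt(control shRNA) = 30.230 − 17.280 = 12.950
ΔCt(IRF9 shRNA) = 35.240 − 17.680 = 17.560
ΔΔCt = 17.560 − 12.950 = 4.610
Fold change = 2^(−4.610) = 0.0409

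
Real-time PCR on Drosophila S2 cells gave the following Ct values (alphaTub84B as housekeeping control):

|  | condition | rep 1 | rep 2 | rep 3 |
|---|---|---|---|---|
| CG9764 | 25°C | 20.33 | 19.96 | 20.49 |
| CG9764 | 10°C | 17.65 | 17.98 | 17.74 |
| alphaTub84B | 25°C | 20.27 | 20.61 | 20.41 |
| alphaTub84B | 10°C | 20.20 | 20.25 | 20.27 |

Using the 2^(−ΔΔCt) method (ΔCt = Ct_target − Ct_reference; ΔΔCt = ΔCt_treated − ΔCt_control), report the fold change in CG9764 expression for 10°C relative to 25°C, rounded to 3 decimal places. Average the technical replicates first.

Mean Ct: CG9764 25°C 20.260; CG9764 10°C 17.790; alphaTub84B 25°C 20.430; alphaTub84B 10°C 20.240
ΔCt(25°C) = 20.260 − 20.430 = -0.170
ΔCt(10°C) = 17.790 − 20.240 = -2.450
ΔΔCt = -2.450 − (-0.170) = -2.280
Fold change = 2^(−(-2.280)) = 2^2.280 = 4.8568

4.857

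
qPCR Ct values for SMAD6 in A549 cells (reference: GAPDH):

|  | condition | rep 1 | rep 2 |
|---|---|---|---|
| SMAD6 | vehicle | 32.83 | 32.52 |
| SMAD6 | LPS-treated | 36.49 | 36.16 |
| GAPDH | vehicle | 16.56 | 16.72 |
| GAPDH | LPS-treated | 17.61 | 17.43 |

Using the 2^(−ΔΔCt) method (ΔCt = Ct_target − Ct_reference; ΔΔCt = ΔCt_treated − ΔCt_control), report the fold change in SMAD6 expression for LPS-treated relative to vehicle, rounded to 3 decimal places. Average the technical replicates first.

Mean Ct: SMAD6 vehicle 32.675; SMAD6 LPS-treated 36.325; GAPDH vehicle 16.640; GAPDH LPS-treated 17.520
ΔCt(vehicle) = 32.675 − 16.640 = 16.035
ΔCt(LPS-treated) = 36.325 − 17.520 = 18.805
ΔΔCt = 18.805 − 16.035 = 2.770
Fold change = 2^(−2.770) = 0.1466

0.147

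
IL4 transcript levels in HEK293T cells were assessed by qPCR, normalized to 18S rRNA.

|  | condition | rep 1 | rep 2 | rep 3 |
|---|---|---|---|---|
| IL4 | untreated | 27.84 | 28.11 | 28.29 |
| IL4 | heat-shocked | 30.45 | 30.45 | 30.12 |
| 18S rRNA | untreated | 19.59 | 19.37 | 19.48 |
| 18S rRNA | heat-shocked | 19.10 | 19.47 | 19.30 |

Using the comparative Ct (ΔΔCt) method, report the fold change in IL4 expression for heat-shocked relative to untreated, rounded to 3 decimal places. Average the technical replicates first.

Mean Ct: IL4 untreated 28.080; IL4 heat-shocked 30.340; 18S rRNA untreated 19.480; 18S rRNA heat-shocked 19.290
ΔCt(untreated) = 28.080 − 19.480 = 8.600
ΔCt(heat-shocked) = 30.340 − 19.290 = 11.050
ΔΔCt = 11.050 − 8.600 = 2.450
Fold change = 2^(−2.450) = 0.1830

0.183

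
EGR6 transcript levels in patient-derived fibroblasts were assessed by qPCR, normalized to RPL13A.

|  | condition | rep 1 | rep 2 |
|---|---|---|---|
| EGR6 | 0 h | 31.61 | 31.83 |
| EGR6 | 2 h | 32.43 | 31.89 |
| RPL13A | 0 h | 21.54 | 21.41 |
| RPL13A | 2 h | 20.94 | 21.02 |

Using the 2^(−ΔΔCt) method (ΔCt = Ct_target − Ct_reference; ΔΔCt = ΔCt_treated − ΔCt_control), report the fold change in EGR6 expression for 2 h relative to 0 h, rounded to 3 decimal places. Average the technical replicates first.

0.523

Mean Ct: EGR6 0 h 31.720; EGR6 2 h 32.160; RPL13A 0 h 21.475; RPL13A 2 h 20.980
ΔCt(0 h) = 31.720 − 21.475 = 10.245
ΔCt(2 h) = 32.160 − 20.980 = 11.180
ΔΔCt = 11.180 − 10.245 = 0.935
Fold change = 2^(−0.935) = 0.5230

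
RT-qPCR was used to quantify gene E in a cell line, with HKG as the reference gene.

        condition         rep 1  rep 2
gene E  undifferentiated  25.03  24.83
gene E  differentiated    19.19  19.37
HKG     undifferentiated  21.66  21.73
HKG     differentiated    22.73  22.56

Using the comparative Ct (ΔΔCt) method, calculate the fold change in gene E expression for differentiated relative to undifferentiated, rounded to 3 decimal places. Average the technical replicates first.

Mean Ct: gene E undifferentiated 24.930; gene E differentiated 19.280; HKG undifferentiated 21.695; HKG differentiated 22.645
ΔCt(undifferentiated) = 24.930 − 21.695 = 3.235
ΔCt(differentiated) = 19.280 − 22.645 = -3.365
ΔΔCt = -3.365 − 3.235 = -6.600
Fold change = 2^(−(-6.600)) = 2^6.600 = 97.0059

97.006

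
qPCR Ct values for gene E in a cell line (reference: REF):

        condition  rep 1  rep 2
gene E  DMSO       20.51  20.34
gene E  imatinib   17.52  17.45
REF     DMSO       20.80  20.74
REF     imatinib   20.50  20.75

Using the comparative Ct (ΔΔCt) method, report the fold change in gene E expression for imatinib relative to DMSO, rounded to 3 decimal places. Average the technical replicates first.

Mean Ct: gene E DMSO 20.425; gene E imatinib 17.485; REF DMSO 20.770; REF imatinib 20.625
ΔCt(DMSO) = 20.425 − 20.770 = -0.345
ΔCt(imatinib) = 17.485 − 20.625 = -3.140
ΔΔCt = -3.140 − (-0.345) = -2.795
Fold change = 2^(−(-2.795)) = 2^2.795 = 6.9403

6.940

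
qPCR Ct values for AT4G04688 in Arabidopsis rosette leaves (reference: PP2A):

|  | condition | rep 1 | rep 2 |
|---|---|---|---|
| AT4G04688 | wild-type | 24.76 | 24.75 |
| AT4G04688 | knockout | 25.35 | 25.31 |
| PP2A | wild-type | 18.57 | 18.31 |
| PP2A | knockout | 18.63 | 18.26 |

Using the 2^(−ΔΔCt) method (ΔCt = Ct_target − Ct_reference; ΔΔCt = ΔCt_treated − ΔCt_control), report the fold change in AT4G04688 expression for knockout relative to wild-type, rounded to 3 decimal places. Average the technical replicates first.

0.674

Mean Ct: AT4G04688 wild-type 24.755; AT4G04688 knockout 25.330; PP2A wild-type 18.440; PP2A knockout 18.445
ΔCt(wild-type) = 24.755 − 18.440 = 6.315
ΔCt(knockout) = 25.330 − 18.445 = 6.885
ΔΔCt = 6.885 − 6.315 = 0.570
Fold change = 2^(−0.570) = 0.6736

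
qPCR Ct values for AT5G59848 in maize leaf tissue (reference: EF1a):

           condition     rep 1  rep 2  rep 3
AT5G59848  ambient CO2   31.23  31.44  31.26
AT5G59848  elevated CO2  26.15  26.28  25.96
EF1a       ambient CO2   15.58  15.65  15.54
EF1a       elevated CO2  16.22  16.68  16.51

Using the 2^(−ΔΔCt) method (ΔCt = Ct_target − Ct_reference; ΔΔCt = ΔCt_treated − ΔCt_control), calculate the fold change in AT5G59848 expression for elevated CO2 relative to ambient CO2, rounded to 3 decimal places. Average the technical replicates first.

66.718

Mean Ct: AT5G59848 ambient CO2 31.310; AT5G59848 elevated CO2 26.130; EF1a ambient CO2 15.590; EF1a elevated CO2 16.470
ΔCt(ambient CO2) = 31.310 − 15.590 = 15.720
ΔCt(elevated CO2) = 26.130 − 16.470 = 9.660
ΔΔCt = 9.660 − 15.720 = -6.060
Fold change = 2^(−(-6.060)) = 2^6.060 = 66.7178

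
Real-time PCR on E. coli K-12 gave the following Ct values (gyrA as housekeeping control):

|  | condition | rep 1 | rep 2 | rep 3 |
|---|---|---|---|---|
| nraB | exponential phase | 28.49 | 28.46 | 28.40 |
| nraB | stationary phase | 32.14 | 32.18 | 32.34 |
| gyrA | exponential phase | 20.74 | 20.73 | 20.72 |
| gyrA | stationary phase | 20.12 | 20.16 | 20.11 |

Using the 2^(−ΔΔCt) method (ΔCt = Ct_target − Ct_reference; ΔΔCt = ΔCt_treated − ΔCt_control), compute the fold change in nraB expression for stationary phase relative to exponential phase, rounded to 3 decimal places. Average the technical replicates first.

Mean Ct: nraB exponential phase 28.450; nraB stationary phase 32.220; gyrA exponential phase 20.730; gyrA stationary phase 20.130
ΔCt(exponential phase) = 28.450 − 20.730 = 7.720
ΔCt(stationary phase) = 32.220 − 20.130 = 12.090
ΔΔCt = 12.090 − 7.720 = 4.370
Fold change = 2^(−4.370) = 0.0484

0.048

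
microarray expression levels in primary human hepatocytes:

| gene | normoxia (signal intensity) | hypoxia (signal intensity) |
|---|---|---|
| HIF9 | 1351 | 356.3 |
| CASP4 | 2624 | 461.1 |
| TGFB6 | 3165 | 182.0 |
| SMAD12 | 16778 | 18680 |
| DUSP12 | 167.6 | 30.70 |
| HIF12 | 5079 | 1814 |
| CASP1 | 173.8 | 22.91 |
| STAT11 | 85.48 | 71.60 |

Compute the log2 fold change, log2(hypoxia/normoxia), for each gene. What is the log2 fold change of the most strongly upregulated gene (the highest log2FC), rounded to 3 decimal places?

log2(356.3/1351) = -1.923  (HIF9)
log2(461.1/2624) = -2.509  (CASP4)
log2(182.0/3165) = -4.120  (TGFB6)
log2(18680/16778) = 0.155  (SMAD12)
log2(30.70/167.6) = -2.449  (DUSP12)
log2(1814/5079) = -1.485  (HIF12)
log2(22.91/173.8) = -2.923  (CASP1)
log2(71.60/85.48) = -0.256  (STAT11)
SMAD12 is most strongly upregulated.

0.155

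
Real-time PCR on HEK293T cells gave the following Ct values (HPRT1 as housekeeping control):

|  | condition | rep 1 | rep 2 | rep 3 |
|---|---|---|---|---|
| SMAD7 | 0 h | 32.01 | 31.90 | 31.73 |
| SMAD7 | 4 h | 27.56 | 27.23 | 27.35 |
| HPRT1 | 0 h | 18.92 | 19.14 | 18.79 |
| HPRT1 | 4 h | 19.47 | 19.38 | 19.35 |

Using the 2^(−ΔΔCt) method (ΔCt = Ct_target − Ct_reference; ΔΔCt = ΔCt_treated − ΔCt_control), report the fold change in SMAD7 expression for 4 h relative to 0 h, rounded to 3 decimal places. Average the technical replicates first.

Mean Ct: SMAD7 0 h 31.880; SMAD7 4 h 27.380; HPRT1 0 h 18.950; HPRT1 4 h 19.400
ΔCt(0 h) = 31.880 − 18.950 = 12.930
ΔCt(4 h) = 27.380 − 19.400 = 7.980
ΔΔCt = 7.980 − 12.930 = -4.950
Fold change = 2^(−(-4.950)) = 2^4.950 = 30.9100

30.910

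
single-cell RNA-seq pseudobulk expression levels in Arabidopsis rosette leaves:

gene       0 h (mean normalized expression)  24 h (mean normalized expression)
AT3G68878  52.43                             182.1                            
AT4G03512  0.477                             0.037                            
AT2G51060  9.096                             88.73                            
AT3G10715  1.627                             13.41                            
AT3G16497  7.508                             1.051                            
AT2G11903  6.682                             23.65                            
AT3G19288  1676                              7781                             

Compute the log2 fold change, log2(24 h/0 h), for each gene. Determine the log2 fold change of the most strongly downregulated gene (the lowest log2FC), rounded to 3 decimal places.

log2(182.1/52.43) = 1.796  (AT3G68878)
log2(0.037/0.477) = -3.688  (AT4G03512)
log2(88.73/9.096) = 3.286  (AT2G51060)
log2(13.41/1.627) = 3.043  (AT3G10715)
log2(1.051/7.508) = -2.837  (AT3G16497)
log2(23.65/6.682) = 1.823  (AT2G11903)
log2(7781/1676) = 2.215  (AT3G19288)
AT4G03512 is most strongly downregulated.

-3.688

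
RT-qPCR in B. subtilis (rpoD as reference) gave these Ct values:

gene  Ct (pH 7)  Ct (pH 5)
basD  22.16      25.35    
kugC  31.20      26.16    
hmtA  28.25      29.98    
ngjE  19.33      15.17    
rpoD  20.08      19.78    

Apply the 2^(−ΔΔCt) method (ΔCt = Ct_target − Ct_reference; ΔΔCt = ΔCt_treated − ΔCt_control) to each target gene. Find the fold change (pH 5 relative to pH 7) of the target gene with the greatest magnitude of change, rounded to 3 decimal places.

basD: ΔΔCt = (25.35−19.78) − (22.16−20.08) = 5.57 − 2.08 = 3.49; fold change = 2^-3.49 = 0.089
kugC: ΔΔCt = (26.16−19.78) − (31.20−20.08) = 6.38 − 11.12 = -4.74; fold change = 2^4.74 = 26.723
hmtA: ΔΔCt = (29.98−19.78) − (28.25−20.08) = 10.20 − 8.17 = 2.03; fold change = 2^-2.03 = 0.245
ngjE: ΔΔCt = (15.17−19.78) − (19.33−20.08) = -4.61 − (-0.75) = -3.86; fold change = 2^3.86 = 14.520
kugC has the largest |ΔΔCt| = 4.74.

26.723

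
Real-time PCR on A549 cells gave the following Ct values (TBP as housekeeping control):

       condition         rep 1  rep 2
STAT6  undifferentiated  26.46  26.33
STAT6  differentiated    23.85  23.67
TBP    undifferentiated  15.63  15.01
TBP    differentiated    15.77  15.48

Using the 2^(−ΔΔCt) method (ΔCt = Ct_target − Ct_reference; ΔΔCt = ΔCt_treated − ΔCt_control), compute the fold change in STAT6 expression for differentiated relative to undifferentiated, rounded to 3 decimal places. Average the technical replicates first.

7.674

Mean Ct: STAT6 undifferentiated 26.395; STAT6 differentiated 23.760; TBP undifferentiated 15.320; TBP differentiated 15.625
ΔCt(undifferentiated) = 26.395 − 15.320 = 11.075
ΔCt(differentiated) = 23.760 − 15.625 = 8.135
ΔΔCt = 8.135 − 11.075 = -2.940
Fold change = 2^(−(-2.940)) = 2^2.940 = 7.6741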